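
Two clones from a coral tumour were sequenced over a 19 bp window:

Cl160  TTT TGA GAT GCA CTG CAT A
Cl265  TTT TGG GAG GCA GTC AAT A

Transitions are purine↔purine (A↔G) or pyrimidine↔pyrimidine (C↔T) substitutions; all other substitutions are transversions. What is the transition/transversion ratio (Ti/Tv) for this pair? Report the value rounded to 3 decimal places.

Differing sites — 6:A/G (Ti); 9:T/G (Tv); 13:C/G (Tv); 15:G/C (Tv); 16:C/A (Tv).
Of the 5 differences, 1 transition and 4 transversions, so Ti/Tv = 1/4 = 0.250.

0.250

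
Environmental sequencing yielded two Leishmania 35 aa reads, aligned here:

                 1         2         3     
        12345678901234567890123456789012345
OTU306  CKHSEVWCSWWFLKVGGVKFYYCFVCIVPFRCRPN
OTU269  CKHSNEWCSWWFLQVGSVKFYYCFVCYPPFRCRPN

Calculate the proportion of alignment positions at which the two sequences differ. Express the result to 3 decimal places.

0.171

Differing sites — 5:E/N; 6:V/E; 14:K/Q; 17:G/S; 27:I/Y; 28:V/P.
There are 6 differences over 35 sites, so p = 6/35 = 0.171.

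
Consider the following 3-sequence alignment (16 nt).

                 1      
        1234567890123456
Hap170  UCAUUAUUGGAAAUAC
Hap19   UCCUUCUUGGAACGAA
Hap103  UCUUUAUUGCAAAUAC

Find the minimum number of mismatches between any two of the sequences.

2

Pairwise Hamming distances:
  Hap170 vs Hap19: 5
  Hap170 vs Hap103: 2
  Hap19 vs Hap103: 6
The smallest is 2, between Hap170 and Hap103.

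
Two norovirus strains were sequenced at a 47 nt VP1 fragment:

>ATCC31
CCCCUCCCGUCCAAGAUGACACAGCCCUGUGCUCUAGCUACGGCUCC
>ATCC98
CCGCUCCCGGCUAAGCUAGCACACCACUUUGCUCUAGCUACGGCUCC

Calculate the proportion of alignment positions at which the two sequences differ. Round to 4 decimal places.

The sequences differ at positions 3 (C/G), 10 (U/G), 12 (C/U), 16 (A/C), 18 (G/A), 19 (A/G), 24 (G/C), 26 (C/A), 29 (G/U).
There are 9 differences over 47 sites, so p = 9/47 = 0.1915.

0.1915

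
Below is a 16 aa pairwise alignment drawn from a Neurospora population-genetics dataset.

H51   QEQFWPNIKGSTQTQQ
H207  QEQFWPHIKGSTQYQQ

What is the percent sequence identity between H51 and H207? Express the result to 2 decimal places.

Differing sites — 7:N/H; 14:T/Y.
14 of the 16 sites match, so the percent identity is 14/16 × 100 = 87.50%.

87.50%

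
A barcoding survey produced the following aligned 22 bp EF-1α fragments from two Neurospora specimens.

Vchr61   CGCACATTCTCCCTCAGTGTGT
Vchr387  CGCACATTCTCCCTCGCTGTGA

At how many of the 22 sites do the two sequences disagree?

3

Differing sites — 16:A/G; 17:G/C; 22:T/A.
That gives 3 mismatches out of 22 aligned sites, so the Hamming distance is 3.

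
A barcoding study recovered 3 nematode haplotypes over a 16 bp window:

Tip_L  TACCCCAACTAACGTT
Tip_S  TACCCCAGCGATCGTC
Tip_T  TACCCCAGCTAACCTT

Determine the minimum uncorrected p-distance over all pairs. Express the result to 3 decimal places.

0.125

Pairwise Hamming distances:
  Tip_L vs Tip_S: 4
  Tip_L vs Tip_T: 2
  Tip_S vs Tip_T: 4
The smallest is 2 mismatches, between Tip_L and Tip_T; p = 2/16 = 0.125.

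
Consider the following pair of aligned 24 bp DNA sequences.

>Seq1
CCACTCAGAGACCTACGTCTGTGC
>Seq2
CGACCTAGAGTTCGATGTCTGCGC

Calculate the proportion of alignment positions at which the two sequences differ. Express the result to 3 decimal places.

Differing sites — 2:C/G; 5:T/C; 6:C/T; 11:A/T; 12:C/T; 14:T/G; 16:C/T; 22:T/C.
There are 8 differences over 24 sites, so p = 8/24 = 0.333.

0.333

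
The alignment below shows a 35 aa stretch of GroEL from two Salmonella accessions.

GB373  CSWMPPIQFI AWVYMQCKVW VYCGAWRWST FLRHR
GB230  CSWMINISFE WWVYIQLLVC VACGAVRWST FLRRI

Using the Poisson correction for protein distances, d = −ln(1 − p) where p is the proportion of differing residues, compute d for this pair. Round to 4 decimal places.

The sequences differ at positions 5 (P/I), 6 (P/N), 8 (Q/S), 10 (I/E), 11 (A/W), 15 (M/I), 17 (C/L), 18 (K/L), 20 (W/C), 22 (Y/A), 26 (W/V), 34 (H/R), 35 (R/I).
p = 13/35 = 0.371429.
d = −ln(1 − 0.371429) = −ln(0.628571) = 0.4643.

0.4643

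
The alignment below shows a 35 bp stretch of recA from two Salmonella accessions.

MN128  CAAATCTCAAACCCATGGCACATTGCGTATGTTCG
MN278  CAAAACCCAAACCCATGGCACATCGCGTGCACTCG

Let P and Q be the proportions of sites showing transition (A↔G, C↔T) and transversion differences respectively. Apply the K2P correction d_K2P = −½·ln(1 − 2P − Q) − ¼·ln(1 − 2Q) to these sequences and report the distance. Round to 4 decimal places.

0.2469

The sequences differ at positions 5 (T/A, transversion), 7 (T/C, transition), 24 (T/C, transition), 29 (A/G, transition), 30 (T/C, transition), 31 (G/A, transition), 32 (T/C, transition).
Of the 7 differences, 6 transitions and 1 transversion over 35 sites: P = 6/35 = 0.171429, Q = 1/35 = 0.028571.
d = −0.5·ln(0.628571) − 0.25·ln(0.942858) = −0.5·(-0.464306) − 0.25·(-0.058840) = 0.2469.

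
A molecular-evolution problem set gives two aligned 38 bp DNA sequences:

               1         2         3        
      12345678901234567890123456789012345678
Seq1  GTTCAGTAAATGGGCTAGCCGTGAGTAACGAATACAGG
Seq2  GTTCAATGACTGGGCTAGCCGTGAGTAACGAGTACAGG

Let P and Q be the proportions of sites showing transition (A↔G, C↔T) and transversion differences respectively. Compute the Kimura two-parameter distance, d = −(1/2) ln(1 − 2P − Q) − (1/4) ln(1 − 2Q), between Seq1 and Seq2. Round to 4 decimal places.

0.1153

Mismatches occur at site 6 (G↔A, transition), site 8 (A↔G, transition), site 10 (A↔C, transversion), site 32 (A↔G, transition).
Of the 4 differences, 3 transitions and 1 transversion over 38 sites: P = 3/38 = 0.078947, Q = 1/38 = 0.026316.
d = −0.5·ln(0.815790) − 0.25·ln(0.947368) = −0.5·(-0.203598) − 0.25·(-0.054068) = 0.1153.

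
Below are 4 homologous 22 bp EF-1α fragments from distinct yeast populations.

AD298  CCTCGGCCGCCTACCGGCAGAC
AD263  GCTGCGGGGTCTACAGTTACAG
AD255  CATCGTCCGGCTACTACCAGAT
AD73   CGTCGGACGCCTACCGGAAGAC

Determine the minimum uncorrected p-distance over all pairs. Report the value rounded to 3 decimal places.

Pairwise Hamming distances:
  AD298 vs AD263: 11
  AD298 vs AD255: 7
  AD298 vs AD73: 3
  AD263 vs AD255: 14
  AD263 vs AD73: 12
  AD255 vs AD73: 9
The smallest is 3 mismatches, between AD298 and AD73; p = 3/22 = 0.136.

0.136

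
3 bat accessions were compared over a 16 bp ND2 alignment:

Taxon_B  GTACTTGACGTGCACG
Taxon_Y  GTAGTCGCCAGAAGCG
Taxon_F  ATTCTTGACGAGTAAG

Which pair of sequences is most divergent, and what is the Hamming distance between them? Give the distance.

11

Pairwise Hamming distances:
  Taxon_B vs Taxon_Y: 8
  Taxon_B vs Taxon_F: 5
  Taxon_Y vs Taxon_F: 11
The largest is 11, between Taxon_Y and Taxon_F.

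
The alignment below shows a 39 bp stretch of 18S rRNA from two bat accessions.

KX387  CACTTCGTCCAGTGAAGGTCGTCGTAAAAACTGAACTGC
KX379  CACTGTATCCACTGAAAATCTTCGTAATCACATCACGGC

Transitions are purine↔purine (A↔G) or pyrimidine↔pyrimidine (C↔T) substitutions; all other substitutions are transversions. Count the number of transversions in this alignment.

9

Differing sites — 5:T/G (Tv); 6:C/T (Ti); 7:G/A (Ti); 12:G/C (Tv); 17:G/A (Ti); 18:G/A (Ti); 21:G/T (Tv); 28:A/T (Tv); 29:A/C (Tv); 32:T/A (Tv); 33:G/T (Tv); 34:A/C (Tv); 37:T/G (Tv).
Of the 13 differences, 4 transitions and 9 transversions, so the answer is 9.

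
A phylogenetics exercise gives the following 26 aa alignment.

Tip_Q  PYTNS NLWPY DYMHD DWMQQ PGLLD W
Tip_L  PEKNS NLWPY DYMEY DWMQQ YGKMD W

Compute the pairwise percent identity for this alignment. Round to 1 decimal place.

The sequences differ at positions 2 (Y/E), 3 (T/K), 14 (H/E), 15 (D/Y), 21 (P/Y), 23 (L/K), 24 (L/M).
19 of the 26 sites match, so the percent identity is 19/26 × 100 = 73.1%.

73.1%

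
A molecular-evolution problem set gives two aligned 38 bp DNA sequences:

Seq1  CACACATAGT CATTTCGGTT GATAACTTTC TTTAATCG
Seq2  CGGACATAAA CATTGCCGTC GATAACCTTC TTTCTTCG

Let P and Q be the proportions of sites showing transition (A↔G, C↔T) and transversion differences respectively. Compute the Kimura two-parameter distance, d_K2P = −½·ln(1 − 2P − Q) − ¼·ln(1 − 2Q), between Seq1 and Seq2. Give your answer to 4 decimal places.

0.3246

The sequences differ at positions 2 (A/G, transition), 3 (C/G, transversion), 9 (G/A, transition), 10 (T/A, transversion), 15 (T/G, transversion), 17 (G/C, transversion), 20 (T/C, transition), 27 (T/C, transition), 34 (A/C, transversion), 35 (A/T, transversion).
Of the 10 differences, 4 transitions and 6 transversions over 38 sites: P = 4/38 = 0.105263, Q = 6/38 = 0.157895.
d = −0.5·ln(0.631579) − 0.25·ln(0.684210) = −0.5·(-0.459532) − 0.25·(-0.379490) = 0.3246.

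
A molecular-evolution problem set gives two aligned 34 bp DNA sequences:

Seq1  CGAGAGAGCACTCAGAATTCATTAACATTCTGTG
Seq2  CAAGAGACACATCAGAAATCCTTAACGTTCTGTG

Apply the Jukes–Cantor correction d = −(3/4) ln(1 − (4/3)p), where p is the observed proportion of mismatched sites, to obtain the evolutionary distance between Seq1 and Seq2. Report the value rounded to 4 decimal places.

0.2824

Mismatches occur at site 2 (G↔A), site 8 (G↔C), site 9 (C↔A), site 10 (A↔C), site 11 (C↔A), site 18 (T↔A), site 21 (A↔C), site 27 (A↔G).
p = 8/34 = 0.235294.
d = −0.75 · ln(1 − (4/3)·0.235294) = −0.75 · ln(0.686275) = −0.75 · (-0.376477) = 0.2824.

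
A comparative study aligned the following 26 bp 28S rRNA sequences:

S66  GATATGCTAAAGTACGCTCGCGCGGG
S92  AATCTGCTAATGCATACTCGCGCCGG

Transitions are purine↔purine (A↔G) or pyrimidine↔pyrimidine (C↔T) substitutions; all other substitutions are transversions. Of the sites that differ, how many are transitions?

Differing sites — 1:G/A (Ti); 4:A/C (Tv); 11:A/T (Tv); 13:T/C (Ti); 15:C/T (Ti); 16:G/A (Ti); 24:G/C (Tv).
Of the 7 differences, 4 transitions and 3 transversions, so the answer is 4.

4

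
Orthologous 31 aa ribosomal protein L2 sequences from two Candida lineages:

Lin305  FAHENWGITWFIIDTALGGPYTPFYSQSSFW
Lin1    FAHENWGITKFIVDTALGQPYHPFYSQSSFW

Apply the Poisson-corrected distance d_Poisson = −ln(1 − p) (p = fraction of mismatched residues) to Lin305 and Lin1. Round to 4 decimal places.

The sequences differ at positions 10 (W/K), 13 (I/V), 19 (G/Q), 22 (T/H).
p = 4/31 = 0.129032.
d = −ln(1 − 0.129032) = −ln(0.870968) = 0.1382.

0.1382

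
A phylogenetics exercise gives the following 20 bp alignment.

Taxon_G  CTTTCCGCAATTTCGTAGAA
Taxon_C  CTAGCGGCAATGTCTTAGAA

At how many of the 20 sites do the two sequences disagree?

5

Mismatches occur at site 3 (T/A), site 4 (T/G), site 6 (C/G), site 12 (T/G), site 15 (G/T).
That gives 5 mismatches out of 20 aligned sites, so the Hamming distance is 5.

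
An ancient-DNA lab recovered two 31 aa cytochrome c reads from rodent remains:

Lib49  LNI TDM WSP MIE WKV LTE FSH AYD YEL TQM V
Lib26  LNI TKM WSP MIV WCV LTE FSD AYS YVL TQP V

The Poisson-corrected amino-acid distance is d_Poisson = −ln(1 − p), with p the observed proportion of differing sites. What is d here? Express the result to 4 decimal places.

0.2559

Differing sites — 5:D/K; 12:E/V; 14:K/C; 21:H/D; 24:D/S; 26:E/V; 30:M/P.
p = 7/31 = 0.225806.
d = −ln(1 − 0.225806) = −ln(0.774194) = 0.2559.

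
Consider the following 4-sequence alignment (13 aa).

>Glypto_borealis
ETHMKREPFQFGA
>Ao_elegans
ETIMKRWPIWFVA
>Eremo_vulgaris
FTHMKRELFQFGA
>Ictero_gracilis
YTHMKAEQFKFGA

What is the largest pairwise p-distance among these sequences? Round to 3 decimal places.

0.615

Pairwise Hamming distances:
  Glypto_borealis vs Ao_elegans: 5
  Glypto_borealis vs Eremo_vulgaris: 2
  Glypto_borealis vs Ictero_gracilis: 4
  Ao_elegans vs Eremo_vulgaris: 7
  Ao_elegans vs Ictero_gracilis: 8
  Eremo_vulgaris vs Ictero_gracilis: 4
The largest is 8 mismatches, between Ao_elegans and Ictero_gracilis; p = 8/13 = 0.615.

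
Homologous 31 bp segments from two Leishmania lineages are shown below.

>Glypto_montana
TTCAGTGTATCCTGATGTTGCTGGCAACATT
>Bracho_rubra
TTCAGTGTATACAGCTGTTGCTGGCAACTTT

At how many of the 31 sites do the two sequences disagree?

Mismatches occur at site 11 (C/A), site 13 (T/A), site 15 (A/C), site 29 (A/T).
That gives 4 mismatches out of 31 aligned sites, so the Hamming distance is 4.

4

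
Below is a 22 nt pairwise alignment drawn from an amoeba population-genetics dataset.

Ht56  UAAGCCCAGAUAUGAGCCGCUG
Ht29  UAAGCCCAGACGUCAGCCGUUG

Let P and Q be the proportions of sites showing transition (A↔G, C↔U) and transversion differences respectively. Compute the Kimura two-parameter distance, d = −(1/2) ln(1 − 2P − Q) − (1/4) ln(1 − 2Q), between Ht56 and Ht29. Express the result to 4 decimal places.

0.2153

Differing sites — 11:U/C (Ti); 12:A/G (Ti); 14:G/C (Tv); 20:C/U (Ti).
Of the 4 differences, 3 transitions and 1 transversion over 22 sites: P = 3/22 = 0.136364, Q = 1/22 = 0.045455.
d = −0.5·ln(0.681817) − 0.25·ln(0.909090) = −0.5·(-0.382994) − 0.25·(-0.095311) = 0.2153.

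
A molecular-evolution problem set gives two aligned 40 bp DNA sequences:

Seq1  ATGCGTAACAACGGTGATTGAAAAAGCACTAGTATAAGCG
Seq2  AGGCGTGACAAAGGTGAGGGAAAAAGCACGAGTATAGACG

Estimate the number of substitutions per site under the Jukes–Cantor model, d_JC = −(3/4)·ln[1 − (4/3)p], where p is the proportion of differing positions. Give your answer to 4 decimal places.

0.2326

Differing sites — 2:T/G; 7:A/G; 12:C/A; 18:T/G; 19:T/G; 30:T/G; 37:A/G; 38:G/A.
p = 8/40 = 0.200000.
d = −0.75 · ln(1 − (4/3)·0.200000) = −0.75 · ln(0.733333) = −0.75 · (-0.310155) = 0.2326.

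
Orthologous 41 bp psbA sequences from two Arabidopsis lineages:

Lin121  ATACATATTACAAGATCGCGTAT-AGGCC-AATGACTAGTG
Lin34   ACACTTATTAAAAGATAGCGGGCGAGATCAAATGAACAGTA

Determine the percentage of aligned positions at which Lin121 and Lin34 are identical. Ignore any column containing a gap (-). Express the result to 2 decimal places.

Excluding the 2 gap columns leaves 39 comparable sites.
Mismatches occur at site 2 (T↔C), site 5 (A↔T), site 11 (C↔A), site 17 (C↔A), site 21 (T↔G), site 22 (A↔G), site 23 (T↔C), site 27 (G↔A), site 28 (C↔T), site 36 (C↔A), site 37 (T↔C), site 41 (G↔A).
27 of the 39 comparable sites match, so the percent identity is 27/39 × 100 = 69.23%.

69.23%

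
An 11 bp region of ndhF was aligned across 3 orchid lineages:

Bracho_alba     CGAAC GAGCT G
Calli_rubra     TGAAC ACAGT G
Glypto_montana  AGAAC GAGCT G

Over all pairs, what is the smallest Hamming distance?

Pairwise Hamming distances:
  Bracho_alba vs Calli_rubra: 5
  Bracho_alba vs Glypto_montana: 1
  Calli_rubra vs Glypto_montana: 5
The smallest is 1, between Bracho_alba and Glypto_montana.

1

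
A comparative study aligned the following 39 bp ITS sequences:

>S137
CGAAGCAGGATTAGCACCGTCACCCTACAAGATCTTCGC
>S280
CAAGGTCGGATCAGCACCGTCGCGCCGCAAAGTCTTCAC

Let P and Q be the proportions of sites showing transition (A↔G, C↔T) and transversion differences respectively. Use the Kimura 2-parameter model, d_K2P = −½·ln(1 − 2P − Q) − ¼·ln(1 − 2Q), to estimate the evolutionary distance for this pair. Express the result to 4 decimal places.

0.4422

The sequences differ at positions 2 (G/A, transition), 4 (A/G, transition), 6 (C/T, transition), 7 (A/C, transversion), 12 (T/C, transition), 22 (A/G, transition), 24 (C/G, transversion), 26 (T/C, transition), 27 (A/G, transition), 31 (G/A, transition), 32 (A/G, transition), 38 (G/A, transition).
Of the 12 differences, 10 transitions and 2 transversions over 39 sites: P = 10/39 = 0.256410, Q = 2/39 = 0.051282.
d = −0.5·ln(0.435898) − 0.25·ln(0.897436) = −0.5·(-0.830347) − 0.25·(-0.108213) = 0.4422.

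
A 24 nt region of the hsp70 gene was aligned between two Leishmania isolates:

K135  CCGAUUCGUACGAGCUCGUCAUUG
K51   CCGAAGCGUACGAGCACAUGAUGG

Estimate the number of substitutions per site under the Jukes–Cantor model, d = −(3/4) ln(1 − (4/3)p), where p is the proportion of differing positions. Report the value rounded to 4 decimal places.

Differing sites — 5:U/A; 6:U/G; 16:U/A; 18:G/A; 20:C/G; 23:U/G.
p = 6/24 = 0.250000.
d = −0.75 · ln(1 − (4/3)·0.250000) = −0.75 · ln(0.666667) = −0.75 · (-0.405465) = 0.3041.

0.3041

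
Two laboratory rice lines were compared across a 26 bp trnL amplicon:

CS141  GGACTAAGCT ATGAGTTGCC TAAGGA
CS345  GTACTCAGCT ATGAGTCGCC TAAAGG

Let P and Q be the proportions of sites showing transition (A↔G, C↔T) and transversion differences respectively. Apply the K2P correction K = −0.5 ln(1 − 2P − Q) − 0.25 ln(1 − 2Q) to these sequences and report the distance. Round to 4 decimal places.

The sequences differ at positions 2 (G/T, transversion), 6 (A/C, transversion), 17 (T/C, transition), 24 (G/A, transition), 26 (A/G, transition).
Of the 5 differences, 3 transitions and 2 transversions over 26 sites: P = 3/26 = 0.115385, Q = 2/26 = 0.076923.
d = −0.5·ln(0.692307) − 0.25·ln(0.846154) = −0.5·(-0.367726) − 0.25·(-0.167054) = 0.2256.

0.2256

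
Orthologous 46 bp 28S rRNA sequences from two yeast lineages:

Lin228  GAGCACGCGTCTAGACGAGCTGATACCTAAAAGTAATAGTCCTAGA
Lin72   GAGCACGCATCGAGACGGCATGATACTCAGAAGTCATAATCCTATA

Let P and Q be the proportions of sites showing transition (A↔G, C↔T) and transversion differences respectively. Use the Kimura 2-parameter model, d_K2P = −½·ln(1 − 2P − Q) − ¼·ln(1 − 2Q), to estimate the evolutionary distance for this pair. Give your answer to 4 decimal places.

Differing sites — 9:G/A (Ti); 12:T/G (Tv); 18:A/G (Ti); 19:G/C (Tv); 20:C/A (Tv); 27:C/T (Ti); 28:T/C (Ti); 30:A/G (Ti); 35:A/C (Tv); 39:G/A (Ti); 45:G/T (Tv).
Of the 11 differences, 6 transitions and 5 transversions over 46 sites: P = 6/46 = 0.130435, Q = 5/46 = 0.108696.
d = −0.5·ln(0.630434) − 0.25·ln(0.782608) = −0.5·(-0.461347) − 0.25·(-0.245123) = 0.2920.

0.2920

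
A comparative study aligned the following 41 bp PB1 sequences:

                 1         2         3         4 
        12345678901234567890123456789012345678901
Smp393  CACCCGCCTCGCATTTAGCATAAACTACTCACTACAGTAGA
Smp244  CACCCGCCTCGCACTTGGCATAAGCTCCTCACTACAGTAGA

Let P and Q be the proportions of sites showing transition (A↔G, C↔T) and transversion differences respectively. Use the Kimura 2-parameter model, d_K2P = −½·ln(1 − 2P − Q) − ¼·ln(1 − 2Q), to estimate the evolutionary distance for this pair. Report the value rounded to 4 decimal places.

0.1061

The sequences differ at positions 14 (T/C, transition), 17 (A/G, transition), 24 (A/G, transition), 27 (A/C, transversion).
Of the 4 differences, 3 transitions and 1 transversion over 41 sites: P = 3/41 = 0.073171, Q = 1/41 = 0.024390.
d = −0.5·ln(0.829268) − 0.25·ln(0.951220) = −0.5·(-0.187212) − 0.25·(-0.050010) = 0.1061.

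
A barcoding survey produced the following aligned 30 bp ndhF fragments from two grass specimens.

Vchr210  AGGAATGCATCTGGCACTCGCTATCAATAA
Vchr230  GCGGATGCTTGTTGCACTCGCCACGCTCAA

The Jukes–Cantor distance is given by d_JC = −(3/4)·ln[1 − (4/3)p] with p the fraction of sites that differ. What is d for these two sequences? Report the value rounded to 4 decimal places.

0.5716

The sequences differ at positions 1 (A/G), 2 (G/C), 4 (A/G), 9 (A/T), 11 (C/G), 13 (G/T), 22 (T/C), 24 (T/C), 25 (C/G), 26 (A/C), 27 (A/T), 28 (T/C).
p = 12/30 = 0.400000.
d = −0.75 · ln(1 − (4/3)·0.400000) = −0.75 · ln(0.466667) = −0.75 · (-0.762139) = 0.5716.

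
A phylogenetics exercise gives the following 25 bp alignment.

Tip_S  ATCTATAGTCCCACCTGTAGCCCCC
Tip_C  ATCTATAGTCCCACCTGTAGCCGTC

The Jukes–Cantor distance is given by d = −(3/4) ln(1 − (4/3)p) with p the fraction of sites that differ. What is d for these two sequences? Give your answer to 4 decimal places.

0.0846

Mismatches occur at site 23 (C↔G), site 24 (C↔T).
p = 2/25 = 0.080000.
d = −0.75 · ln(1 − (4/3)·0.080000) = −0.75 · ln(0.893333) = −0.75 · (-0.112796) = 0.0846.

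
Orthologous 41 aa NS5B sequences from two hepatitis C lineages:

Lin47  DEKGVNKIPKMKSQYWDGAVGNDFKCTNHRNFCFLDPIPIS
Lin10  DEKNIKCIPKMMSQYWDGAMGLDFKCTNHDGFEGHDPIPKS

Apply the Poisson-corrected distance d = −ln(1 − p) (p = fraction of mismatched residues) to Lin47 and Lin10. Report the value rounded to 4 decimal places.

Differing sites — 4:G/N; 5:V/I; 6:N/K; 7:K/C; 12:K/M; 20:V/M; 22:N/L; 30:R/D; 31:N/G; 33:C/E; 34:F/G; 35:L/H; 40:I/K.
p = 13/41 = 0.317073.
d = −ln(1 − 0.317073) = −ln(0.682927) = 0.3814.

0.3814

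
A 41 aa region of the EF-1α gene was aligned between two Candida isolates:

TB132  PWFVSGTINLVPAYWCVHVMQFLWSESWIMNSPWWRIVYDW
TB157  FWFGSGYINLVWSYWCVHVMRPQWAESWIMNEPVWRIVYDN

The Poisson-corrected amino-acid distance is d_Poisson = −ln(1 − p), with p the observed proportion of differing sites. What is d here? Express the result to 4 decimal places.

Mismatches occur at site 1 (P/F), site 4 (V/G), site 7 (T/Y), site 12 (P/W), site 13 (A/S), site 21 (Q/R), site 22 (F/P), site 23 (L/Q), site 25 (S/A), site 32 (S/E), site 34 (W/V), site 41 (W/N).
p = 12/41 = 0.292683.
d = −ln(1 − 0.292683) = −ln(0.707317) = 0.3463.

0.3463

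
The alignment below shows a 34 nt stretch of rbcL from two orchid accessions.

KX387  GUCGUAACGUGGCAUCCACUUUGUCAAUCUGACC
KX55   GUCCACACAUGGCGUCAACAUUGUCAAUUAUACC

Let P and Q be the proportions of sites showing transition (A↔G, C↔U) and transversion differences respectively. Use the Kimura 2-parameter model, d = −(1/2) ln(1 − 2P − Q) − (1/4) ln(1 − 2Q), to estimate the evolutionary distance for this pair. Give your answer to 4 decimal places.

0.3736

Mismatches occur at site 4 (G→C, transversion), site 5 (U→A, transversion), site 6 (A→C, transversion), site 9 (G→A, transition), site 14 (A→G, transition), site 17 (C→A, transversion), site 20 (U→A, transversion), site 29 (C→U, transition), site 30 (U→A, transversion), site 31 (G→U, transversion).
Of the 10 differences, 3 transitions and 7 transversions over 34 sites: P = 3/34 = 0.088235, Q = 7/34 = 0.205882.
d = −0.5·ln(0.617648) − 0.25·ln(0.588236) = −0.5·(-0.481837) − 0.25·(-0.530627) = 0.3736.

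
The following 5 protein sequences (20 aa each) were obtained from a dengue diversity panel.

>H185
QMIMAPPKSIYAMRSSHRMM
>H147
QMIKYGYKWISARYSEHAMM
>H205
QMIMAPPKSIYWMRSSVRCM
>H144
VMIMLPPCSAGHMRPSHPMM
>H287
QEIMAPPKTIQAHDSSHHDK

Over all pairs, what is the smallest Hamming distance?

Pairwise Hamming distances:
  H185 vs H147: 10
  H185 vs H205: 3
  H185 vs H144: 8
  H185 vs H287: 8
  H147 vs H205: 13
  H147 vs H144: 15
  H147 vs H287: 13
  H205 vs H144: 10
  H205 vs H287: 10
  H144 vs H287: 14
The smallest is 3, between H185 and H205.

3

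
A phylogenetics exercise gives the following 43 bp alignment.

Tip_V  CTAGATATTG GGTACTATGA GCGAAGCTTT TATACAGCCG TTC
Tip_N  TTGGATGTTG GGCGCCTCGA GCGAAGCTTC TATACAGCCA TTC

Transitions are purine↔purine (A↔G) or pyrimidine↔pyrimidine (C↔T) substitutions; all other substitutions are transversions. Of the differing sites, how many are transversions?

The sequences differ at positions 1 (C/T, transition), 3 (A/G, transition), 7 (A/G, transition), 13 (T/C, transition), 14 (A/G, transition), 16 (T/C, transition), 17 (A/T, transversion), 18 (T/C, transition), 30 (T/C, transition), 40 (G/A, transition).
Of the 10 differences, 9 transitions and 1 transversion, so the answer is 1.

1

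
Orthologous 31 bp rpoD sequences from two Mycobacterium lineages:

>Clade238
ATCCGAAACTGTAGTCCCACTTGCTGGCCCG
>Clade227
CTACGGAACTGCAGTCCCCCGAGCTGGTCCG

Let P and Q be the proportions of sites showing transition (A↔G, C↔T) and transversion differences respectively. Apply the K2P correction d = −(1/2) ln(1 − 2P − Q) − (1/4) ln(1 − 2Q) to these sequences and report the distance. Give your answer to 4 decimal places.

Differing sites — 1:A/C (Tv); 3:C/A (Tv); 6:A/G (Ti); 12:T/C (Ti); 19:A/C (Tv); 21:T/G (Tv); 22:T/A (Tv); 28:C/T (Ti).
Of the 8 differences, 3 transitions and 5 transversions over 31 sites: P = 3/31 = 0.096774, Q = 5/31 = 0.161290.
d = −0.5·ln(0.645162) − 0.25·ln(0.677420) = −0.5·(-0.438254) − 0.25·(-0.389464) = 0.3165.

0.3165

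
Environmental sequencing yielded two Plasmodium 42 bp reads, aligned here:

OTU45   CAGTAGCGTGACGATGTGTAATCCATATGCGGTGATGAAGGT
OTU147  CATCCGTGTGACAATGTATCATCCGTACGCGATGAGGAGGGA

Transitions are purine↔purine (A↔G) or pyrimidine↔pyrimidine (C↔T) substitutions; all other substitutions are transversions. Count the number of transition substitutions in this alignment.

Differing sites — 3:G/T (Tv); 4:T/C (Ti); 5:A/C (Tv); 7:C/T (Ti); 13:G/A (Ti); 18:G/A (Ti); 20:A/C (Tv); 25:A/G (Ti); 28:T/C (Ti); 32:G/A (Ti); 36:T/G (Tv); 39:A/G (Ti); 42:T/A (Tv).
Of the 13 differences, 8 transitions and 5 transversions, so the answer is 8.

8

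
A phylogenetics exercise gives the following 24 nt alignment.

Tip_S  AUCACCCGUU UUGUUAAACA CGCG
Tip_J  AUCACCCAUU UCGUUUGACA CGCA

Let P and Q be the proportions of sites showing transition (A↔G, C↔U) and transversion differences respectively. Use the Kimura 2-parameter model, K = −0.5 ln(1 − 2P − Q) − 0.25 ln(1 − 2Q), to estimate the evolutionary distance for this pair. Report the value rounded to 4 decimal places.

The sequences differ at positions 8 (G/A, transition), 12 (U/C, transition), 16 (A/U, transversion), 17 (A/G, transition), 24 (G/A, transition).
Of the 5 differences, 4 transitions and 1 transversion over 24 sites: P = 4/24 = 0.166667, Q = 1/24 = 0.041667.
d = −0.5·ln(0.624999) − 0.25·ln(0.916666) = −0.5·(-0.470005) − 0.25·(-0.087012) = 0.2568.

0.2568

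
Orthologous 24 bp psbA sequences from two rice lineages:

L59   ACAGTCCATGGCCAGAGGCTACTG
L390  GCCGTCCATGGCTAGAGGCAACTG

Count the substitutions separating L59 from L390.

The sequences differ at positions 1 (A/G), 3 (A/C), 13 (C/T), 20 (T/A).
That gives 4 mismatches out of 24 aligned sites, so the Hamming distance is 4.

4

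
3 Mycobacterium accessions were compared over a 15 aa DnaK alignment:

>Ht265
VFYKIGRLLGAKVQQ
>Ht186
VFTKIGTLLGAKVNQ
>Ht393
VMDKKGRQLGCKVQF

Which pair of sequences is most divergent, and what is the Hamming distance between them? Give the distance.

Pairwise Hamming distances:
  Ht265 vs Ht186: 3
  Ht265 vs Ht393: 6
  Ht186 vs Ht393: 8
The largest is 8, between Ht186 and Ht393.

8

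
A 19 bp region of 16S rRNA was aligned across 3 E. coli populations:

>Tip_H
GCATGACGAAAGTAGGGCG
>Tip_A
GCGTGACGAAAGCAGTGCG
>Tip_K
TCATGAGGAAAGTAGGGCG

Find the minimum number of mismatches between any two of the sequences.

2

Pairwise Hamming distances:
  Tip_H vs Tip_A: 3
  Tip_H vs Tip_K: 2
  Tip_A vs Tip_K: 5
The smallest is 2, between Tip_H and Tip_K.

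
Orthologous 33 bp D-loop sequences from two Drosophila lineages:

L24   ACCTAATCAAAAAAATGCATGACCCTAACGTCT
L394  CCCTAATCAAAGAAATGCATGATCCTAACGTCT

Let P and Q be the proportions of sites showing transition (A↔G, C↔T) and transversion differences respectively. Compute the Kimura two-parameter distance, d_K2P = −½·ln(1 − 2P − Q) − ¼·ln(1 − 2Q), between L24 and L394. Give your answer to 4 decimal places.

The sequences differ at positions 1 (A/C, transversion), 12 (A/G, transition), 23 (C/T, transition).
Of the 3 differences, 2 transitions and 1 transversion over 33 sites: P = 2/33 = 0.060606, Q = 1/33 = 0.030303.
d = −0.5·ln(0.848485) − 0.25·ln(0.939394) = −0.5·(-0.164303) − 0.25·(-0.062520) = 0.0978.

0.0978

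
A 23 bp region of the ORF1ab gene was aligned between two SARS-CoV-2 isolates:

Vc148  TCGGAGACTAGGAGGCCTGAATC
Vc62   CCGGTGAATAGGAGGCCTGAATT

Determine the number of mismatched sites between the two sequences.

4

Mismatches occur at site 1 (T/C), site 5 (A/T), site 8 (C/A), site 23 (C/T).
That gives 4 mismatches out of 23 aligned sites, so the Hamming distance is 4.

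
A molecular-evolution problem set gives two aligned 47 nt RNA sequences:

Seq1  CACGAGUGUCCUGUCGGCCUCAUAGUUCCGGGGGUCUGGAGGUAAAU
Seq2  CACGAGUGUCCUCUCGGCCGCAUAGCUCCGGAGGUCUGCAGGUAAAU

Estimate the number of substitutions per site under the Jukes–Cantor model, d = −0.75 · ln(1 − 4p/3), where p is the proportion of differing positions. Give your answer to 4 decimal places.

The sequences differ at positions 13 (G/C), 20 (U/G), 26 (U/C), 32 (G/A), 39 (G/C).
p = 5/47 = 0.106383.
d = −0.75 · ln(1 − (4/3)·0.106383) = −0.75 · ln(0.858156) = −0.75 · (-0.152969) = 0.1147.

0.1147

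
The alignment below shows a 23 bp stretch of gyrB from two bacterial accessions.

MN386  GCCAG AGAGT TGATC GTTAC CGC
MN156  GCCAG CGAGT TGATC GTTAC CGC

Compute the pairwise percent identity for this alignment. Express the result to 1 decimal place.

95.7%

The sequences differ at position 6 (A/C).
22 of the 23 sites match, so the percent identity is 22/23 × 100 = 95.7%.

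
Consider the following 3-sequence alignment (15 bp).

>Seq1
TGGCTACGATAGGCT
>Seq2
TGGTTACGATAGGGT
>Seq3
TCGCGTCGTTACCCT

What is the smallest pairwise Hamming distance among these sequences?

Pairwise Hamming distances:
  Seq1 vs Seq2: 2
  Seq1 vs Seq3: 6
  Seq2 vs Seq3: 8
The smallest is 2, between Seq1 and Seq2.

2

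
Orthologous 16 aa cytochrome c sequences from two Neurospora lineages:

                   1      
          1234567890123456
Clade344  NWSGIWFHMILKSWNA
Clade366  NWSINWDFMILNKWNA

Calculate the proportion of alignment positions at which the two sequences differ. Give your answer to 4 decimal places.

0.3750

Mismatches occur at site 4 (G/I), site 5 (I/N), site 7 (F/D), site 8 (H/F), site 12 (K/N), site 13 (S/K).
There are 6 differences over 16 sites, so p = 6/16 = 0.3750.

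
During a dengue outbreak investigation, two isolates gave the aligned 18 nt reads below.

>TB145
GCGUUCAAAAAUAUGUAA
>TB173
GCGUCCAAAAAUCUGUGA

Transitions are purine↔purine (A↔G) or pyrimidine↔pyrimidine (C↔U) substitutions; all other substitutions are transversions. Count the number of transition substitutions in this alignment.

The sequences differ at positions 5 (U/C, transition), 13 (A/C, transversion), 17 (A/G, transition).
Of the 3 differences, 2 transitions and 1 transversion, so the answer is 2.

2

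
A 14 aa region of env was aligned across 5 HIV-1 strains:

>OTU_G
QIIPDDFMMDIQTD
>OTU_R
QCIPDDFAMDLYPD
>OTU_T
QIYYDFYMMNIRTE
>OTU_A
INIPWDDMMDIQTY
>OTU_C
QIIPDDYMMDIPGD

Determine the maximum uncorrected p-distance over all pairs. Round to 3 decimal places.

0.786

Pairwise Hamming distances:
  OTU_G vs OTU_R: 5
  OTU_G vs OTU_T: 7
  OTU_G vs OTU_A: 5
  OTU_G vs OTU_C: 3
  OTU_R vs OTU_T: 11
  OTU_R vs OTU_A: 9
  OTU_R vs OTU_C: 6
  OTU_T vs OTU_A: 10
  OTU_T vs OTU_C: 7
  OTU_A vs OTU_C: 7
The largest is 11 mismatches, between OTU_R and OTU_T; p = 11/14 = 0.786.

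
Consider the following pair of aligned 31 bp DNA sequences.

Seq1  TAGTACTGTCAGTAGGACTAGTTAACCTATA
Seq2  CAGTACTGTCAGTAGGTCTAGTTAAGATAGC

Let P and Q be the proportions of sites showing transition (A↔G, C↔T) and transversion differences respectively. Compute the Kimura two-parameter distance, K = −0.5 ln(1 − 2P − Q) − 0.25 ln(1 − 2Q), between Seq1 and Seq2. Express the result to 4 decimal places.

0.2253

Mismatches occur at site 1 (T→C, transition), site 17 (A→T, transversion), site 26 (C→G, transversion), site 27 (C→A, transversion), site 30 (T→G, transversion), site 31 (A→C, transversion).
Of the 6 differences, 1 transition and 5 transversions over 31 sites: P = 1/31 = 0.032258, Q = 5/31 = 0.161290.
d = −0.5·ln(0.774194) − 0.25·ln(0.677420) = −0.5·(-0.255933) − 0.25·(-0.389464) = 0.2253.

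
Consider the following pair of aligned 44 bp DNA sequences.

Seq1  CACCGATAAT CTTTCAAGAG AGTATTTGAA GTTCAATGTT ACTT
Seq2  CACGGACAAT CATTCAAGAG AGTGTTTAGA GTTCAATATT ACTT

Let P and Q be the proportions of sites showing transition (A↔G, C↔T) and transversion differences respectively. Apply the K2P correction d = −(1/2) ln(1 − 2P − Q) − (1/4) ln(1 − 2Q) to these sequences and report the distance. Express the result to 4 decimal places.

Mismatches occur at site 4 (C↔G, transversion), site 7 (T↔C, transition), site 12 (T↔A, transversion), site 24 (A↔G, transition), site 28 (G↔A, transition), site 29 (A↔G, transition), site 38 (G↔A, transition).
Of the 7 differences, 5 transitions and 2 transversions over 44 sites: P = 5/44 = 0.113636, Q = 2/44 = 0.045455.
d = −0.5·ln(0.727273) − 0.25·ln(0.909090) = −0.5·(-0.318453) − 0.25·(-0.095311) = 0.1831.

0.1831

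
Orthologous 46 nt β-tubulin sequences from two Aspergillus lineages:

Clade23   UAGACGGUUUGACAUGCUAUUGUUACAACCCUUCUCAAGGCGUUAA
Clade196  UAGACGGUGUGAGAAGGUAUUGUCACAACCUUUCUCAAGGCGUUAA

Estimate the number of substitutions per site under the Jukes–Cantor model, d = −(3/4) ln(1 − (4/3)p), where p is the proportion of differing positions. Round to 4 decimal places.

Differing sites — 9:U/G; 13:C/G; 15:U/A; 17:C/G; 24:U/C; 31:C/U.
p = 6/46 = 0.130435.
d = −0.75 · ln(1 − (4/3)·0.130435) = −0.75 · ln(0.826087) = −0.75 · (-0.191055) = 0.1433.

0.1433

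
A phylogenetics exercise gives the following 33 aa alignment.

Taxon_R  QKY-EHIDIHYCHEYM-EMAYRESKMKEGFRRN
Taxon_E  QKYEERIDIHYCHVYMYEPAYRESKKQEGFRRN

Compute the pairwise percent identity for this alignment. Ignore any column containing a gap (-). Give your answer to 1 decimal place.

83.9%

Excluding the 2 gap columns leaves 31 comparable sites.
Mismatches occur at site 6 (H/R), site 14 (E/V), site 19 (M/P), site 26 (M/K), site 27 (K/Q).
26 of the 31 comparable sites match, so the percent identity is 26/31 × 100 = 83.9%.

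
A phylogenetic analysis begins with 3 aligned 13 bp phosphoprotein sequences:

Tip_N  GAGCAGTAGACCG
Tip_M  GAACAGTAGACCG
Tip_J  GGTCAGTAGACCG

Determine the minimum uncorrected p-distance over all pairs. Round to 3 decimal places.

Pairwise Hamming distances:
  Tip_N vs Tip_M: 1
  Tip_N vs Tip_J: 2
  Tip_M vs Tip_J: 2
The smallest is 1 mismatch, between Tip_N and Tip_M; p = 1/13 = 0.077.

0.077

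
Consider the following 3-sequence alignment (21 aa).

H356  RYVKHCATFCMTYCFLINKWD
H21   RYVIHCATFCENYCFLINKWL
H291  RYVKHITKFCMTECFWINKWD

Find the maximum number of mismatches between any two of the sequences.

9

Pairwise Hamming distances:
  H356 vs H21: 4
  H356 vs H291: 5
  H21 vs H291: 9
The largest is 9, between H21 and H291.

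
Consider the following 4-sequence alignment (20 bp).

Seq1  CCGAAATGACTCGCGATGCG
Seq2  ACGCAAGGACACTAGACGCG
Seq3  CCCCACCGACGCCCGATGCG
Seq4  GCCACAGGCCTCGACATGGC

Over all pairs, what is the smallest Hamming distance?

Pairwise Hamming distances:
  Seq1 vs Seq2: 7
  Seq1 vs Seq3: 6
  Seq1 vs Seq4: 9
  Seq2 vs Seq3: 8
  Seq2 vs Seq4: 11
  Seq3 vs Seq4: 12
The smallest is 6, between Seq1 and Seq3.

6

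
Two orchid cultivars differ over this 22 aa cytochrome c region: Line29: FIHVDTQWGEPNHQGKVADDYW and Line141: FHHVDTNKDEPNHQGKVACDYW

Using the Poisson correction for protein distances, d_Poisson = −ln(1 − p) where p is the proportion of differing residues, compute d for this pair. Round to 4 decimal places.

0.2578

The sequences differ at positions 2 (I/H), 7 (Q/N), 8 (W/K), 9 (G/D), 19 (D/C).
p = 5/22 = 0.227273.
d = −ln(1 − 0.227273) = −ln(0.772727) = 0.2578.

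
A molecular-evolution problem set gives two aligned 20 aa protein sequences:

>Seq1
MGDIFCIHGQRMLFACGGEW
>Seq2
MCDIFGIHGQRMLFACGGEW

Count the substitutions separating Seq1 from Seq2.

2

Differing sites — 2:G/C; 6:C/G.
That gives 2 mismatches out of 20 aligned sites, so the Hamming distance is 2.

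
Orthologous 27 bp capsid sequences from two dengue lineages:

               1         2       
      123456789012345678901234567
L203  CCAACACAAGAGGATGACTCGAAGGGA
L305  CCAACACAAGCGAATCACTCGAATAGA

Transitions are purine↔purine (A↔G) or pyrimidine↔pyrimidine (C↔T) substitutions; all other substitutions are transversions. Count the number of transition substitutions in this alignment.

2

The sequences differ at positions 11 (A/C, transversion), 13 (G/A, transition), 16 (G/C, transversion), 24 (G/T, transversion), 25 (G/A, transition).
Of the 5 differences, 2 transitions and 3 transversions, so the answer is 2.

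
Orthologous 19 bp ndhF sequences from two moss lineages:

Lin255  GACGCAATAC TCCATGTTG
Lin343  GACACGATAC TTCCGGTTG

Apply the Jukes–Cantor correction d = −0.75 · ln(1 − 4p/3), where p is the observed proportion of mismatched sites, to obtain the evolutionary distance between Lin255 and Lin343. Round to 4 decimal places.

0.3241

Differing sites — 4:G/A; 6:A/G; 12:C/T; 14:A/C; 15:T/G.
p = 5/19 = 0.263158.
d = −0.75 · ln(1 − (4/3)·0.263158) = −0.75 · ln(0.649123) = −0.75 · (-0.432133) = 0.3241.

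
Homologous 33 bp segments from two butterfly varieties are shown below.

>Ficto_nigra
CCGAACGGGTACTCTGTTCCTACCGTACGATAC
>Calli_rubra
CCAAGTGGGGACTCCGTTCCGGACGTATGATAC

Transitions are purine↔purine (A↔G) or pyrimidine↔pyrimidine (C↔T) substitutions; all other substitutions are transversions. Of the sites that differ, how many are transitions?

6

Mismatches occur at site 3 (G↔A, transition), site 5 (A↔G, transition), site 6 (C↔T, transition), site 10 (T↔G, transversion), site 15 (T↔C, transition), site 21 (T↔G, transversion), site 22 (A↔G, transition), site 23 (C↔A, transversion), site 28 (C↔T, transition).
Of the 9 differences, 6 transitions and 3 transversions, so the answer is 6.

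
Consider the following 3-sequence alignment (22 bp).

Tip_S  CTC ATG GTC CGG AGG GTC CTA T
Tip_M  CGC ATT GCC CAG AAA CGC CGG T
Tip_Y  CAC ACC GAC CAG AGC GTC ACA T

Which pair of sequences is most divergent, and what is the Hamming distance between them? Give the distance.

11

Pairwise Hamming distances:
  Tip_S vs Tip_M: 10
  Tip_S vs Tip_Y: 8
  Tip_M vs Tip_Y: 11
The largest is 11, between Tip_M and Tip_Y.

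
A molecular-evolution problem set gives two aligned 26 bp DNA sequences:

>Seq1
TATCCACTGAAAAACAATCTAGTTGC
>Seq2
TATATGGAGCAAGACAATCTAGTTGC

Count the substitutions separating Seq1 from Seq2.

The sequences differ at positions 4 (C/A), 5 (C/T), 6 (A/G), 7 (C/G), 8 (T/A), 10 (A/C), 13 (A/G).
That gives 7 mismatches out of 26 aligned sites, so the Hamming distance is 7.

7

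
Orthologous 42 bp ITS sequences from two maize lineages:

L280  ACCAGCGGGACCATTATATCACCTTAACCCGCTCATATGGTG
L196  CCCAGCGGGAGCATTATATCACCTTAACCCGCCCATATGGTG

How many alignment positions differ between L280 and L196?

Mismatches occur at site 1 (A→C), site 11 (C→G), site 33 (T→C).
That gives 3 mismatches out of 42 aligned sites, so the Hamming distance is 3.

3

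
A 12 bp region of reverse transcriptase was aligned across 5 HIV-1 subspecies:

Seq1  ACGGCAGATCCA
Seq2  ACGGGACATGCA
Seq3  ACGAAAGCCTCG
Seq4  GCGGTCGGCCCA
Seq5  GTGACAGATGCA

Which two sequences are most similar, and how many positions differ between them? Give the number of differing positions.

3

Pairwise Hamming distances:
  Seq1 vs Seq2: 3
  Seq1 vs Seq3: 6
  Seq1 vs Seq4: 5
  Seq1 vs Seq5: 4
  Seq2 vs Seq3: 7
  Seq2 vs Seq4: 7
  Seq2 vs Seq5: 5
  Seq3 vs Seq4: 7
  Seq3 vs Seq5: 7
  Seq4 vs Seq5: 7
The smallest is 3, between Seq1 and Seq2.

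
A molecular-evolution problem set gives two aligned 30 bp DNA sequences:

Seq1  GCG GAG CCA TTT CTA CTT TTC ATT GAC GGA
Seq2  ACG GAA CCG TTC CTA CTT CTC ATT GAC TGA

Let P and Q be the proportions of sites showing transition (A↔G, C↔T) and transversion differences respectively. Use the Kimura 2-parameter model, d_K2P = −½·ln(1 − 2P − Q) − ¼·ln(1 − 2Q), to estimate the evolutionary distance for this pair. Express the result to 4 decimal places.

0.2456

Mismatches occur at site 1 (G/A, transition), site 6 (G/A, transition), site 9 (A/G, transition), site 12 (T/C, transition), site 19 (T/C, transition), site 28 (G/T, transversion).
Of the 6 differences, 5 transitions and 1 transversion over 30 sites: P = 5/30 = 0.166667, Q = 1/30 = 0.033333.
d = −0.5·ln(0.633333) − 0.25·ln(0.933334) = −0.5·(-0.456759) − 0.25·(-0.068992) = 0.2456.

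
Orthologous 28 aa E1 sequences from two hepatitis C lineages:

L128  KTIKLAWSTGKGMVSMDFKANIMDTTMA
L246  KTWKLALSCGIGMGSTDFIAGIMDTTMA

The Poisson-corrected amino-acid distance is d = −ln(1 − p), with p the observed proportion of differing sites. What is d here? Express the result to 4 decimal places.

0.3365

Mismatches occur at site 3 (I→W), site 7 (W→L), site 9 (T→C), site 11 (K→I), site 14 (V→G), site 16 (M→T), site 19 (K→I), site 21 (N→G).
p = 8/28 = 0.285714.
d = −ln(1 − 0.285714) = −ln(0.714286) = 0.3365.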